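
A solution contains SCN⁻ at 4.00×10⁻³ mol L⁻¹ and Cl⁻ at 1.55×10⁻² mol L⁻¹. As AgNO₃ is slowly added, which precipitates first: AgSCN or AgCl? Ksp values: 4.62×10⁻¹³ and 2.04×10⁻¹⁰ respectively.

Precipitation of each salt begins when its ion product equals Ksp.
For AgSCN: [Ag⁺] = (Ksp/[SCN⁻]) = 1.16×10⁻¹⁰ mol L⁻¹
For AgCl: [Ag⁺] = (Ksp/[Cl⁻]) = 1.32×10⁻⁸ mol L⁻¹
The smaller threshold [Ag⁺] is reached first, so AgSCN precipitates first.

AgSCN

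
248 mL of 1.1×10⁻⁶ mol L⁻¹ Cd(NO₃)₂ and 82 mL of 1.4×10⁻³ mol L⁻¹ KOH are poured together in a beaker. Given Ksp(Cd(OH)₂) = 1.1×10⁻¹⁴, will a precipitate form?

After mixing, V = 248 mL + 82 mL = 330 mL.
[Cd²⁺] = (1.1×10⁻⁶)(248)/330 = 8.3×10⁻⁷ mol L⁻¹
[OH⁻] = (1.4×10⁻³)(82)/330 = 3.5×10⁻⁴ mol L⁻¹
Q = [Cd²⁺][OH⁻]^2 = 1.0×10⁻¹³
Since Q (1.0×10⁻¹³) exceeds Ksp (1.1×10⁻¹⁴), Cd(OH)₂ will precipitate.

Yes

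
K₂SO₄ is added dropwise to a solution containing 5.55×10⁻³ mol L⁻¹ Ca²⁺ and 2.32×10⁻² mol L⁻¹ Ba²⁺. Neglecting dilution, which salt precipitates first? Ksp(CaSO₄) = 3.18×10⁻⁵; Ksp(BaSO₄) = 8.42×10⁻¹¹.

A salt starts to precipitate once the ion product Q reaches its Ksp.
For CaSO₄: [SO₄²⁻] = (Ksp/[Ca²⁺]) = 5.73×10⁻³ mol L⁻¹
For BaSO₄: [SO₄²⁻] = (Ksp/[Ba²⁺]) = 3.63×10⁻⁹ mol L⁻¹
The smaller threshold [SO₄²⁻] is reached first, so BaSO₄ precipitates first.

BaSO₄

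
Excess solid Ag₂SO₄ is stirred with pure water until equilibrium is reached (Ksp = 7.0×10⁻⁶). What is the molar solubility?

1.2×10⁻² M

Ag₂SO₄(s) ⇌ 2 Ag⁺(aq) + SO₄²⁻(aq)
With molar solubility s: [Ag⁺] = 2s, [SO₄²⁻] = s.
Ksp = [Ag⁺]^2[SO₄²⁻] = (2s)^2 · s = 4s^3
4s^3 = 7.0×10⁻⁶  ⇒  s^3 = 1.8×10⁻⁶
Taking the 3rd root, s = 1.2×10⁻² mol L⁻¹.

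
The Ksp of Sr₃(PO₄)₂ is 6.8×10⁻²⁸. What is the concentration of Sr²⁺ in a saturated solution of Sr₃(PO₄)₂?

4.3×10⁻⁶ M

Sr₃(PO₄)₂(s) ⇌ 3 Sr²⁺(aq) + 2 PO₄³⁻(aq)
If s mol/L of Sr₃(PO₄)₂ dissolves, [Sr²⁺] = 3s and [PO₄³⁻] = 2s.
Ksp = [Sr²⁺]^3[PO₄³⁻]^2 = (3s)^3 · (2s)^2 = 108s^5 = 6.8×10⁻²⁸
s = 1.4×10⁻⁶ mol L⁻¹
[Sr²⁺] = 3s = 4.3×10⁻⁶ mol L⁻¹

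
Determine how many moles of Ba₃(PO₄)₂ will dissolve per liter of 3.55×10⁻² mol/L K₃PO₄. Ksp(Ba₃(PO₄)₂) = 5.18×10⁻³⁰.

Ba₃(PO₄)₂(s) ⇌ 3 Ba²⁺(aq) + 2 PO₄³⁻(aq)
The solution already contains PO₄³⁻ at 3.55×10⁻² mol/L. Let s be the molar solubility of Ba₃(PO₄)₂.
[PO₄³⁻] ≈ 3.55×10⁻² mol/L (common ion dominates); [Ba²⁺] = 3s.
Ksp = [Ba²⁺]^3[PO₄³⁻]^2 = (3s)^3(3.55×10⁻²)^2
(3s)^3 = 5.18×10⁻³⁰ / (3.55×10⁻²)^2 = 4.11×10⁻²⁷
s = 5.34×10⁻¹⁰ mol/L

5.34×10⁻¹⁰ M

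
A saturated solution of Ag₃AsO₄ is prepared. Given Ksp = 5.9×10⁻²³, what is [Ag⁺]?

3.6×10⁻⁶ M

Ag₃AsO₄(s) ⇌ 3 Ag⁺(aq) + AsO₄³⁻(aq)
Let s be the molar solubility. Then [Ag⁺] = 3s and [AsO₄³⁻] = s.
Ksp = [Ag⁺]^3[AsO₄³⁻] = (3s)^3 · s = 27s^4 = 5.9×10⁻²³
s = 1.2×10⁻⁶ M
[Ag⁺] = 3s = 3.6×10⁻⁶ M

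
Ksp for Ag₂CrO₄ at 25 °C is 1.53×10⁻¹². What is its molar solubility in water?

7.26×10⁻⁵ M

Ag₂CrO₄(s) ⇌ 2 Ag⁺(aq) + CrO₄²⁻(aq)
Let s be the molar solubility. Then [Ag⁺] = 2s and [CrO₄²⁻] = s.
Ksp = [Ag⁺]^2[CrO₄²⁻] = (2s)^2 · s = 4s^3
4s^3 = 1.53×10⁻¹²  ⇒  s^3 = 3.83×10⁻¹³
s = 7.26×10⁻⁵ M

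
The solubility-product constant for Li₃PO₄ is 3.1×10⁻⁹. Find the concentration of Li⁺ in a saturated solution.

9.8×10⁻³ M

Li₃PO₄(s) ⇌ 3 Li⁺(aq) + PO₄³⁻(aq)
Call the molar solubility s, so that [Li⁺] = 3s and [PO₄³⁻] = s.
Ksp = [Li⁺]^3[PO₄³⁻] = (3s)^3 · s = 27s^4 = 3.1×10⁻⁹
s = 3.3×10⁻³ mol L⁻¹
[Li⁺] = 3s = 9.8×10⁻³ mol L⁻¹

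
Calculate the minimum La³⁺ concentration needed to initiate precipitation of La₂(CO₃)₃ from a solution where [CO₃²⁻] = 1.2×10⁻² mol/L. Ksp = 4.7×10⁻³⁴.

1.6×10⁻¹⁴ M

Precipitation of each salt begins when its ion product equals Ksp.
La₂(CO₃)₃(s) ⇌ 2 La³⁺(aq) + 3 CO₃²⁻(aq)
Ksp = [La³⁺]^2[CO₃²⁻]^3 = [La³⁺]^2(1.2×10⁻²)^3
[La³⁺]^2 = 4.7×10⁻³⁴ / (1.2×10⁻²)^3 = 2.7×10⁻²⁸
[La³⁺] = 1.6×10⁻¹⁴ mol/L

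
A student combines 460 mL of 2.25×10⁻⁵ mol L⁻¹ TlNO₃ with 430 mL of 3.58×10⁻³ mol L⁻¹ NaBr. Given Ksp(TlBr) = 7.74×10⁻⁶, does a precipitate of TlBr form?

The combined volume is 890 mL.
[Tl⁺] = (2.25×10⁻⁵)(460)/890 = 1.16×10⁻⁵ mol L⁻¹
[Br⁻] = (3.58×10⁻³)(430)/890 = 1.73×10⁻³ mol L⁻¹
Q = [Tl⁺][Br⁻] = 2.01×10⁻⁸
Since Q (2.01×10⁻⁸) is less than Ksp (7.74×10⁻⁶), no TlBr precipitates.

No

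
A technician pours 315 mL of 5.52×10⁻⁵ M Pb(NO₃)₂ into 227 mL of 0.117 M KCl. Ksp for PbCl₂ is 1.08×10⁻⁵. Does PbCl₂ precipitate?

No

The combined volume is 542 mL.
[Pb²⁺] = (5.52×10⁻⁵)(315)/542 = 3.21×10⁻⁵ M
[Cl⁻] = (0.117)(227)/542 = 4.90×10⁻² M
Q = [Pb²⁺][Cl⁻]^2 = 7.70×10⁻⁸
Since Q (7.70×10⁻⁸) is less than Ksp (1.08×10⁻⁵), no PbCl₂ precipitates.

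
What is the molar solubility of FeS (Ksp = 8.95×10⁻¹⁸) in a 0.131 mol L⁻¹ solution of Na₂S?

6.83×10⁻¹⁷ M

FeS(s) ⇌ Fe²⁺(aq) + S²⁻(aq)
S²⁻ is already present at 0.131 mol L⁻¹. If s mol/L of FeS dissolves, [Fe²⁺] = s while [S²⁻] ≈ 0.131 mol L⁻¹.
Ksp = [Fe²⁺][S²⁻] = s(0.131)
s = 8.95×10⁻¹⁸ / (0.131) = 6.83×10⁻¹⁷
s = 6.83×10⁻¹⁷ mol L⁻¹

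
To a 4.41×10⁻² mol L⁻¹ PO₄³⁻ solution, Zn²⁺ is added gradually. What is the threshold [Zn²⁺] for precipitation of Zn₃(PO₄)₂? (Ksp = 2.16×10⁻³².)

The threshold for precipitation is Q = Ksp.
Zn₃(PO₄)₂(s) ⇌ 3 Zn²⁺(aq) + 2 PO₄³⁻(aq)
Ksp = [Zn²⁺]^3[PO₄³⁻]^2 = [Zn²⁺]^3(4.41×10⁻²)^2
[Zn²⁺]^3 = 2.16×10⁻³² / (4.41×10⁻²)^2 = 1.11×10⁻²⁹
[Zn²⁺] = 2.23×10⁻¹⁰ mol L⁻¹

2.23×10⁻¹⁰ M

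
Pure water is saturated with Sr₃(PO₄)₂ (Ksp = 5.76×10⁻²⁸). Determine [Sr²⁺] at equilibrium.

4.19×10⁻⁶ M

Sr₃(PO₄)₂(s) ⇌ 3 Sr²⁺(aq) + 2 PO₄³⁻(aq)
Let s be the molar solubility. Then [Sr²⁺] = 3s and [PO₄³⁻] = 2s.
Ksp = [Sr²⁺]^3[PO₄³⁻]^2 = (3s)^3 · (2s)^2 = 108s^5 = 5.76×10⁻²⁸
s = 1.40×10⁻⁶ mol L⁻¹
[Sr²⁺] = 3s = 4.19×10⁻⁶ mol L⁻¹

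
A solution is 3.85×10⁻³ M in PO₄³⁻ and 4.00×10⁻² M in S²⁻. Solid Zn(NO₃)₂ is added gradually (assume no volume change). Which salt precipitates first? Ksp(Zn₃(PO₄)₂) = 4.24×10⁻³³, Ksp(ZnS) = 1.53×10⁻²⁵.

ZnS

Precipitation begins when Q = Ksp.
For Zn₃(PO₄)₂: [Zn²⁺] = (Ksp/[PO₄³⁻]^2)^(1/3) = 6.59×10⁻¹⁰ M
For ZnS: [Zn²⁺] = (Ksp/[S²⁻]) = 3.83×10⁻²⁴ M
ZnS requires the lower [Zn²⁺], so it precipitates first.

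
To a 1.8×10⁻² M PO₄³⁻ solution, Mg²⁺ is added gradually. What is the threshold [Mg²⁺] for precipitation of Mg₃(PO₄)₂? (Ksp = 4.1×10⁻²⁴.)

2.3×10⁻⁷ M

Each salt precipitates once Q = Ksp for that salt.
Mg₃(PO₄)₂(s) ⇌ 3 Mg²⁺(aq) + 2 PO₄³⁻(aq)
Ksp = [Mg²⁺]^3[PO₄³⁻]^2 = [Mg²⁺]^3(1.8×10⁻²)^2
[Mg²⁺]^3 = 4.1×10⁻²⁴ / (1.8×10⁻²)^2 = 1.3×10⁻²⁰
[Mg²⁺] = 2.3×10⁻⁷ M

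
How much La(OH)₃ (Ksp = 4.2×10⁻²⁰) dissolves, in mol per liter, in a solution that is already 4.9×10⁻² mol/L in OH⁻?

3.6×10⁻¹⁶ M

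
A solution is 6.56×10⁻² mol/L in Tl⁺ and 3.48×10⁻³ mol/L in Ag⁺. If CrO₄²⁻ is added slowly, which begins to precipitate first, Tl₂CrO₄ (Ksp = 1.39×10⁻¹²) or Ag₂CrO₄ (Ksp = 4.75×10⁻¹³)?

Tl₂CrO₄

A salt starts to precipitate once the ion product Q reaches its Ksp.
For Tl₂CrO₄: [CrO₄²⁻] = (Ksp/[Tl⁺]^2) = 3.23×10⁻¹⁰ mol/L
For Ag₂CrO₄: [CrO₄²⁻] = (Ksp/[Ag⁺]^2) = 3.92×10⁻⁸ mol/L
Tl₂CrO₄ requires the lower [CrO₄²⁻], so it precipitates first.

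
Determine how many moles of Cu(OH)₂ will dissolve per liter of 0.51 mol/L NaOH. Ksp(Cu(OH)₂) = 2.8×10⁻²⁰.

Cu(OH)₂(s) ⇌ Cu²⁺(aq) + 2 OH⁻(aq)
Let s be the solubility of Cu(OH)₂ here. The common ion gives [OH⁻] ≈ 0.51 mol/L, and [Cu²⁺] = s.
Ksp = [Cu²⁺][OH⁻]^2 = s(0.51)^2
s = 2.8×10⁻²⁰ / (0.51)^2 = 1.1×10⁻¹⁹
s = 1.1×10⁻¹⁹ mol/L

1.1×10⁻¹⁹ M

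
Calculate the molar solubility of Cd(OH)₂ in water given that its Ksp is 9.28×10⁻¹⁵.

Cd(OH)₂(s) ⇌ Cd²⁺(aq) + 2 OH⁻(aq)
If s mol/L of Cd(OH)₂ dissolves, [Cd²⁺] = s and [OH⁻] = 2s.
Ksp = [Cd²⁺][OH⁻]^2 = s · (2s)^2 = 4s^3
4s^3 = 9.28×10⁻¹⁵  ⇒  s^3 = 2.32×10⁻¹⁵
s = 1.32×10⁻⁵ M

1.32×10⁻⁵ M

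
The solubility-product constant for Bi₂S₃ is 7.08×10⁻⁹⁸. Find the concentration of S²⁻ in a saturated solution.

4.37×10⁻²⁰ M

Bi₂S₃(s) ⇌ 2 Bi³⁺(aq) + 3 S²⁻(aq)
With molar solubility s: [Bi³⁺] = 2s, [S²⁻] = 3s.
Ksp = [Bi³⁺]^2[S²⁻]^3 = (2s)^2 · (3s)^3 = 108s^5 = 7.08×10⁻⁹⁸
s = 1.46×10⁻²⁰ mol L⁻¹
[S²⁻] = 3s = 4.37×10⁻²⁰ mol L⁻¹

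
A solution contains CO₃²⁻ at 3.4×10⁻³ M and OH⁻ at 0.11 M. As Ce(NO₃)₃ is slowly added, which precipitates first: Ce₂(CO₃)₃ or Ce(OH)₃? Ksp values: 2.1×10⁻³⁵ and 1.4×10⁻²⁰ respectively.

Ce(OH)₃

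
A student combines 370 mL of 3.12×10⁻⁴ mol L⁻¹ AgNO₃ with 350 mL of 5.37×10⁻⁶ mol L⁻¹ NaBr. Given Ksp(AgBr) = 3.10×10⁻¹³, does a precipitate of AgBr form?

Yes

The combined volume is 720 mL.
[Ag⁺] = (3.12×10⁻⁴)(370)/720 = 1.60×10⁻⁴ mol L⁻¹
[Br⁻] = (5.37×10⁻⁶)(350)/720 = 2.61×10⁻⁶ mol L⁻¹
Q = [Ag⁺][Br⁻] = 4.19×10⁻¹⁰
Because Q > Ksp (4.19×10⁻¹⁰ vs 3.10×10⁻¹³), a precipitate of AgBr forms.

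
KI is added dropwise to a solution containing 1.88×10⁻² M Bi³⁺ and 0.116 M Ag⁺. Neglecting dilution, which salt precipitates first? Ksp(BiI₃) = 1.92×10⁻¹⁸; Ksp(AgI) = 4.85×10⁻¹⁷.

Each salt precipitates once Q = Ksp for that salt.
For BiI₃: [I⁻] = (Ksp/[Bi³⁺])^(1/3) = 4.67×10⁻⁶ M
For AgI: [I⁻] = (Ksp/[Ag⁺]) = 4.18×10⁻¹⁶ M
AgI requires the lower [I⁻], so it precipitates first.

AgI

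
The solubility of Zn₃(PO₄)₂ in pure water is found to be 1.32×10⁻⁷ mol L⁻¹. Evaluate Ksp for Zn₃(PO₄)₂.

Zn₃(PO₄)₂(s) ⇌ 3 Zn²⁺(aq) + 2 PO₄³⁻(aq)
For each mole of Zn₃(PO₄)₂ that dissolves per liter, [Zn²⁺] = 3s and [PO₄³⁻] = 2s; let s denote this solubility.
Ksp = [Zn²⁺]^3[PO₄³⁻]^2 = (3s)^3 · (2s)^2 = 108s^5
Ksp = 108 × (1.32×10⁻⁷)^5 = 4.33×10⁻³³

Ksp = 4.33×10⁻³³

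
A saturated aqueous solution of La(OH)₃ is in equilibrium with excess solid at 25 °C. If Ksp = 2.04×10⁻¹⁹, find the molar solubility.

9.32×10⁻⁶ M

La(OH)₃(s) ⇌ La³⁺(aq) + 3 OH⁻(aq)
For each mole of La(OH)₃ that dissolves per liter, [La³⁺] = s and [OH⁻] = 3s; let s denote this solubility.
Ksp = [La³⁺][OH⁻]^3 = s · (3s)^3 = 27s^4
27s^4 = 2.04×10⁻¹⁹  ⇒  s^4 = 7.56×10⁻²¹
Taking the 4th root, s = 9.32×10⁻⁶ mol/L.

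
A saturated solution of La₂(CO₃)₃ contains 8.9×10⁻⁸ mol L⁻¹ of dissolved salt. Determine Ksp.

La₂(CO₃)₃(s) ⇌ 2 La³⁺(aq) + 3 CO₃²⁻(aq)
If s mol/L of La₂(CO₃)₃ dissolves, [La³⁺] = 2s and [CO₃²⁻] = 3s.
Ksp = [La³⁺]^2[CO₃²⁻]^3 = (2s)^2 · (3s)^3 = 108s^5
Ksp = 108 × (8.9×10⁻⁸)^5 = 6.0×10⁻³⁴

Ksp = 6.0×10⁻³⁴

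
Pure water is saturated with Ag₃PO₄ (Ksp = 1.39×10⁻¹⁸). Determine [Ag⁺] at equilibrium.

4.52×10⁻⁵ M

Ag₃PO₄(s) ⇌ 3 Ag⁺(aq) + PO₄³⁻(aq)
Let s be the molar solubility. Then [Ag⁺] = 3s and [PO₄³⁻] = s.
Ksp = [Ag⁺]^3[PO₄³⁻] = (3s)^3 · s = 27s^4 = 1.39×10⁻¹⁸
s = 1.51×10⁻⁵ mol/L
[Ag⁺] = 3s = 4.52×10⁻⁵ mol/L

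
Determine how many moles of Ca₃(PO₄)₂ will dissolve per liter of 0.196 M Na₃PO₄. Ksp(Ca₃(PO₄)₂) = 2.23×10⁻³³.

1.29×10⁻¹¹ M

Ca₃(PO₄)₂(s) ⇌ 3 Ca²⁺(aq) + 2 PO₄³⁻(aq)
With PO₄³⁻ already at 0.196 M and s small, take [PO₄³⁻] ≈ 0.196 M and [Ca²⁺] = 3s.
Ksp = [Ca²⁺]^3[PO₄³⁻]^2 = (3s)^3(0.196)^2
(3s)^3 = 2.23×10⁻³³ / (0.196)^2 = 5.80×10⁻³²
s = 1.29×10⁻¹¹ M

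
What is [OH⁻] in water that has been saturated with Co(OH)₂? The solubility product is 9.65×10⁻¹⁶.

Co(OH)₂(s) ⇌ Co²⁺(aq) + 2 OH⁻(aq)
With molar solubility s: [Co²⁺] = s, [OH⁻] = 2s.
Ksp = [Co²⁺][OH⁻]^2 = s · (2s)^2 = 4s^3 = 9.65×10⁻¹⁶
s = 6.23×10⁻⁶ mol L⁻¹
[OH⁻] = 2s = 1.25×10⁻⁵ mol L⁻¹

1.25×10⁻⁵ M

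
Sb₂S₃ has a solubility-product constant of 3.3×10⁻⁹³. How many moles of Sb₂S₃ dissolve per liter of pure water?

1.3×10⁻¹⁹ M

Sb₂S₃(s) ⇌ 2 Sb³⁺(aq) + 3 S²⁻(aq)
Let s be the molar solubility. Then [Sb³⁺] = 2s and [S²⁻] = 3s.
Ksp = [Sb³⁺]^2[S²⁻]^3 = (2s)^2 · (3s)^3 = 108s^5
108s^5 = 3.3×10⁻⁹³  ⇒  s^5 = 3.1×10⁻⁹⁵
s = (3.1×10⁻⁹⁵)^(1/5) = 1.3×10⁻¹⁹ mol L⁻¹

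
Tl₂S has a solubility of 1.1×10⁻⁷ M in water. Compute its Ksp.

Ksp = 5.3×10⁻²¹

Tl₂S(s) ⇌ 2 Tl⁺(aq) + S²⁻(aq)
For each mole of Tl₂S that dissolves per liter, [Tl⁺] = 2s and [S²⁻] = s; let s denote this solubility.
Ksp = [Tl⁺]^2[S²⁻] = (2s)^2 · s = 4s^3
Ksp = 4 × (1.1×10⁻⁷)^3 = 5.3×10⁻²¹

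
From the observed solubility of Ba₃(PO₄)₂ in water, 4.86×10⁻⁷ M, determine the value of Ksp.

Ksp = 2.93×10⁻³⁰

Ba₃(PO₄)₂(s) ⇌ 3 Ba²⁺(aq) + 2 PO₄³⁻(aq)
If s mol/L of Ba₃(PO₄)₂ dissolves, [Ba²⁺] = 3s and [PO₄³⁻] = 2s.
Ksp = [Ba²⁺]^3[PO₄³⁻]^2 = (3s)^3 · (2s)^2 = 108s^5
Ksp = 108 × (4.86×10⁻⁷)^5 = 2.93×10⁻³⁰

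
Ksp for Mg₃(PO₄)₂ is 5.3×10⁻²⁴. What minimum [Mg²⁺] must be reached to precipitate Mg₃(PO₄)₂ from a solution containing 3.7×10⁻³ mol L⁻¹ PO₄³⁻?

Precipitation of each salt begins when its ion product equals Ksp.
Mg₃(PO₄)₂(s) ⇌ 3 Mg²⁺(aq) + 2 PO₄³⁻(aq)
Ksp = [Mg²⁺]^3[PO₄³⁻]^2 = [Mg²⁺]^3(3.7×10⁻³)^2
[Mg²⁺]^3 = 5.3×10⁻²⁴ / (3.7×10⁻³)^2 = 3.9×10⁻¹⁹
[Mg²⁺] = 7.3×10⁻⁷ mol L⁻¹

7.3×10⁻⁷ M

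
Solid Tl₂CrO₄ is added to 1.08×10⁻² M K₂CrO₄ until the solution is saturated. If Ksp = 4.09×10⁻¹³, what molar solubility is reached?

3.08×10⁻⁶ M

Tl₂CrO₄(s) ⇌ 2 Tl⁺(aq) + CrO₄²⁻(aq)
The solution already contains CrO₄²⁻ at 1.08×10⁻² M. Let s be the molar solubility of Tl₂CrO₄.
[CrO₄²⁻] ≈ 1.08×10⁻² M (common ion dominates); [Tl⁺] = 2s.
Ksp = [Tl⁺]^2[CrO₄²⁻] = (2s)^2(1.08×10⁻²)
(2s)^2 = 4.09×10⁻¹³ / (1.08×10⁻²) = 3.79×10⁻¹¹
s = 3.08×10⁻⁶ M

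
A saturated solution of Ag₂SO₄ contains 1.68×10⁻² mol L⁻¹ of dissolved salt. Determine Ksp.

Ag₂SO₄(s) ⇌ 2 Ag⁺(aq) + SO₄²⁻(aq)
Call the molar solubility s, so that [Ag⁺] = 2s and [SO₄²⁻] = s.
Ksp = [Ag⁺]^2[SO₄²⁻] = (2s)^2 · s = 4s^3
Ksp = 4 × (1.68×10⁻²)^3 = 1.90×10⁻⁵

Ksp = 1.90×10⁻⁵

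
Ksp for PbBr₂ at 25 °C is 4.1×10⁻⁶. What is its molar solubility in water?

PbBr₂(s) ⇌ Pb²⁺(aq) + 2 Br⁻(aq)
If s mol/L of PbBr₂ dissolves, [Pb²⁺] = s and [Br⁻] = 2s.
Ksp = [Pb²⁺][Br⁻]^2 = s · (2s)^2 = 4s^3
4s^3 = 4.1×10⁻⁶  ⇒  s^3 = 1.0×10⁻⁶
s = (1.0×10⁻⁶)^(1/3) = 1.0×10⁻² mol/L

1.0×10⁻² M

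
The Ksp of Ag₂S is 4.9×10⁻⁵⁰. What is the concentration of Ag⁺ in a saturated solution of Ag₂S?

Ag₂S(s) ⇌ 2 Ag⁺(aq) + S²⁻(aq)
If s mol/L of Ag₂S dissolves, [Ag⁺] = 2s and [S²⁻] = s.
Ksp = [Ag⁺]^2[S²⁻] = (2s)^2 · s = 4s^3 = 4.9×10⁻⁵⁰
s = 2.3×10⁻¹⁷ mol L⁻¹
[Ag⁺] = 2s = 4.6×10⁻¹⁷ mol L⁻¹

4.6×10⁻¹⁷ M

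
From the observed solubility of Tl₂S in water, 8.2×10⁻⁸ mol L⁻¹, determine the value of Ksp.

Tl₂S(s) ⇌ 2 Tl⁺(aq) + S²⁻(aq)
Let s be the molar solubility. Then [Tl⁺] = 2s and [S²⁻] = s.
Ksp = [Tl⁺]^2[S²⁻] = (2s)^2 · s = 4s^3
Ksp = 4 × (8.2×10⁻⁸)^3 = 2.2×10⁻²¹

Ksp = 2.2×10⁻²¹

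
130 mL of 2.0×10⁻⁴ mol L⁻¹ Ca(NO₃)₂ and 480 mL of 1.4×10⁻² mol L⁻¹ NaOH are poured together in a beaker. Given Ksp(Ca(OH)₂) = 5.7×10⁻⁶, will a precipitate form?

No

Total volume after mixing = 130 + 480 = 610 mL.
[Ca²⁺] = (2.0×10⁻⁴)(130)/610 = 4.3×10⁻⁵ mol L⁻¹
[OH⁻] = (1.4×10⁻²)(480)/610 = 1.1×10⁻² mol L⁻¹
Q = [Ca²⁺][OH⁻]^2 = 5.2×10⁻⁹
Q = 5.2×10⁻⁹ < Ksp = 5.7×10⁻⁶, so the solution is unsaturated and no precipitate forms.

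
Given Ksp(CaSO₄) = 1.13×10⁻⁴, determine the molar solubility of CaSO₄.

1.06×10⁻² M

CaSO₄(s) ⇌ Ca²⁺(aq) + SO₄²⁻(aq)
For each mole of CaSO₄ that dissolves per liter, [Ca²⁺] = s and [SO₄²⁻] = s; let s denote this solubility.
Ksp = [Ca²⁺][SO₄²⁻] = s · s = s^2
s^2 = 1.13×10⁻⁴
s = (1.13×10⁻⁴)^(1/2) = 1.06×10⁻² M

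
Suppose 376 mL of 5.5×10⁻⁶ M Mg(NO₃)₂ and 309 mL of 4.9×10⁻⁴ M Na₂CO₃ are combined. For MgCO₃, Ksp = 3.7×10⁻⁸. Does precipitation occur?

Total volume after mixing = 376 + 309 = 685 mL.
[Mg²⁺] = (5.5×10⁻⁶)(376)/685 = 3.0×10⁻⁶ M
[CO₃²⁻] = (4.9×10⁻⁴)(309)/685 = 2.2×10⁻⁴ M
Q = [Mg²⁺][CO₃²⁻] = 6.7×10⁻¹⁰
Since Q (6.7×10⁻¹⁰) is less than Ksp (3.7×10⁻⁸), no MgCO₃ precipitates.

No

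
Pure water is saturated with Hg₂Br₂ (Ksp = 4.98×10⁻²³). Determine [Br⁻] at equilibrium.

4.64×10⁻⁸ M

Hg₂Br₂(s) ⇌ Hg₂²⁺(aq) + 2 Br⁻(aq)
If s mol/L of Hg₂Br₂ dissolves, [Hg₂²⁺] = s and [Br⁻] = 2s.
Ksp = [Hg₂²⁺][Br⁻]^2 = s · (2s)^2 = 4s^3 = 4.98×10⁻²³
s = 2.32×10⁻⁸ mol/L
[Br⁻] = 2s = 4.64×10⁻⁸ mol/L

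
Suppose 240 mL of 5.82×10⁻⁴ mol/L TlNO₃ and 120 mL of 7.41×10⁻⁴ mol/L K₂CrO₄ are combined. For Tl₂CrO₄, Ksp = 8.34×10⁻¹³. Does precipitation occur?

Yes

Total volume after mixing = 240 + 120 = 360 mL.
[Tl⁺] = (5.82×10⁻⁴)(240)/360 = 3.88×10⁻⁴ mol/L
[CrO₄²⁻] = (7.41×10⁻⁴)(120)/360 = 2.47×10⁻⁴ mol/L
Q = [Tl⁺]^2[CrO₄²⁻] = 3.72×10⁻¹¹
Because Q > Ksp (3.72×10⁻¹¹ vs 8.34×10⁻¹³), a precipitate of Tl₂CrO₄ forms.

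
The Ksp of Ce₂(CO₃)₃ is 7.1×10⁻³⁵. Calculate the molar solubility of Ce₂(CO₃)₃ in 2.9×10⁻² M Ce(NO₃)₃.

1.5×10⁻¹¹ M

Ce₂(CO₃)₃(s) ⇌ 2 Ce³⁺(aq) + 3 CO₃²⁻(aq)
Let s be the solubility of Ce₂(CO₃)₃ here. The common ion gives [Ce³⁺] ≈ 2.9×10⁻² M, and [CO₃²⁻] = 3s.
Ksp = [Ce³⁺]^2[CO₃²⁻]^3 = (2.9×10⁻²)^2(3s)^3
(3s)^3 = 7.1×10⁻³⁵ / (2.9×10⁻²)^2 = 8.4×10⁻³²
s = 1.5×10⁻¹¹ M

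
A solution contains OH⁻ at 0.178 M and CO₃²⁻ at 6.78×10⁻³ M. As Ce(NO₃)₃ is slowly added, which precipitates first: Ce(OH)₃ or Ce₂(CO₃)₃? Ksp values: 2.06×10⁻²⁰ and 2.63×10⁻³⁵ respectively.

Ce(OH)₃

Precipitation begins when Q = Ksp.
For Ce(OH)₃: [Ce³⁺] = (Ksp/[OH⁻]^3) = 3.65×10⁻¹⁸ M
For Ce₂(CO₃)₃: [Ce³⁺] = (Ksp/[CO₃²⁻]^3)^(1/2) = 9.19×10⁻¹⁵ M
The smaller threshold [Ce³⁺] is reached first, so Ce(OH)₃ precipitates first.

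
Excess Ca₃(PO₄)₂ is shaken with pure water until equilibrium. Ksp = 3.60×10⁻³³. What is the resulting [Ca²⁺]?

Ca₃(PO₄)₂(s) ⇌ 3 Ca²⁺(aq) + 2 PO₄³⁻(aq)
Let s be the molar solubility. Then [Ca²⁺] = 3s and [PO₄³⁻] = 2s.
Ksp = [Ca²⁺]^3[PO₄³⁻]^2 = (3s)^3 · (2s)^2 = 108s^5 = 3.60×10⁻³³
s = 1.27×10⁻⁷ mol L⁻¹
[Ca²⁺] = 3s = 3.82×10⁻⁷ mol L⁻¹

3.82×10⁻⁷ M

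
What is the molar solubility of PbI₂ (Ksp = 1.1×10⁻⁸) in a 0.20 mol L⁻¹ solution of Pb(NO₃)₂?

1.2×10⁻⁴ M

PbI₂(s) ⇌ Pb²⁺(aq) + 2 I⁻(aq)
With Pb²⁺ already at 0.20 mol L⁻¹ and s small, take [Pb²⁺] ≈ 0.20 mol L⁻¹ and [I⁻] = 2s.
Ksp = [Pb²⁺][I⁻]^2 = (0.20)(2s)^2
(2s)^2 = 1.1×10⁻⁸ / (0.20) = 5.5×10⁻⁸
s = 1.2×10⁻⁴ mol L⁻¹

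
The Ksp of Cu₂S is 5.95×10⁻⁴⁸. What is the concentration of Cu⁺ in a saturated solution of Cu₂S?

2.28×10⁻¹⁶ M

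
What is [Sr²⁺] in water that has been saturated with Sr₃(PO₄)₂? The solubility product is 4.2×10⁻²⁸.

3.9×10⁻⁶ M

Sr₃(PO₄)₂(s) ⇌ 3 Sr²⁺(aq) + 2 PO₄³⁻(aq)
For each mole of Sr₃(PO₄)₂ that dissolves per liter, [Sr²⁺] = 3s and [PO₄³⁻] = 2s; let s denote this solubility.
Ksp = [Sr²⁺]^3[PO₄³⁻]^2 = (3s)^3 · (2s)^2 = 108s^5 = 4.2×10⁻²⁸
s = 1.3×10⁻⁶ mol/L
[Sr²⁺] = 3s = 3.9×10⁻⁶ mol/L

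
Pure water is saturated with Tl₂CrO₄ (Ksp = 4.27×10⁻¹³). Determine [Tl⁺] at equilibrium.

9.49×10⁻⁵ M

Tl₂CrO₄(s) ⇌ 2 Tl⁺(aq) + CrO₄²⁻(aq)
Let s be the molar solubility. Then [Tl⁺] = 2s and [CrO₄²⁻] = s.
Ksp = [Tl⁺]^2[CrO₄²⁻] = (2s)^2 · s = 4s^3 = 4.27×10⁻¹³
s = 4.74×10⁻⁵ mol/L
[Tl⁺] = 2s = 9.49×10⁻⁵ mol/L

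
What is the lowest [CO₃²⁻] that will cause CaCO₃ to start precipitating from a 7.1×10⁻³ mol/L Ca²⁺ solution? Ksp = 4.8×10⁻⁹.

6.8×10⁻⁷ M

Precipitation of each salt begins when its ion product equals Ksp.
CaCO₃(s) ⇌ Ca²⁺(aq) + CO₃²⁻(aq)
Ksp = [Ca²⁺][CO₃²⁻] = [CO₃²⁻](7.1×10⁻³)
[CO₃²⁻] = 4.8×10⁻⁹ / (7.1×10⁻³) = 6.8×10⁻⁷
[CO₃²⁻] = 6.8×10⁻⁷ mol/L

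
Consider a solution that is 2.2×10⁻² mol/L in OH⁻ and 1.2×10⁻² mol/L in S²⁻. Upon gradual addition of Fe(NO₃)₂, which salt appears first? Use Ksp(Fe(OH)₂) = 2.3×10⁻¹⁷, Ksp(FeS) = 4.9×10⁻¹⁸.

FeS

Each salt precipitates once Q = Ksp for that salt.
For Fe(OH)₂: [Fe²⁺] = (Ksp/[OH⁻]^2) = 4.8×10⁻¹⁴ mol/L
For FeS: [Fe²⁺] = (Ksp/[S²⁻]) = 4.1×10⁻¹⁶ mol/L
Since FeS needs less Fe²⁺ to reach saturation, it precipitates first.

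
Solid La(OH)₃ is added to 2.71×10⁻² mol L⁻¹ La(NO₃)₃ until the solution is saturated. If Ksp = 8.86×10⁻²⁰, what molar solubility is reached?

4.95×10⁻⁷ M

La(OH)₃(s) ⇌ La³⁺(aq) + 3 OH⁻(aq)
La³⁺ is already present at 2.71×10⁻² mol L⁻¹. If s mol/L of La(OH)₃ dissolves, [OH⁻] = 3s while [La³⁺] ≈ 2.71×10⁻² mol L⁻¹.
Ksp = [La³⁺][OH⁻]^3 = (2.71×10⁻²)(3s)^3
(3s)^3 = 8.86×10⁻²⁰ / (2.71×10⁻²) = 3.27×10⁻¹⁸
s = 4.95×10⁻⁷ mol L⁻¹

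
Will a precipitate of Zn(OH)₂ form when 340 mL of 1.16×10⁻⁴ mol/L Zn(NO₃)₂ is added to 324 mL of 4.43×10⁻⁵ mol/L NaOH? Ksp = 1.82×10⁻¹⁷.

Total volume after mixing = 340 + 324 = 664 mL.
[Zn²⁺] = (1.16×10⁻⁴)(340)/664 = 5.94×10⁻⁵ mol/L
[OH⁻] = (4.43×10⁻⁵)(324)/664 = 2.16×10⁻⁵ mol/L
Q = [Zn²⁺][OH⁻]^2 = 2.78×10⁻¹⁴
Because Q > Ksp (2.78×10⁻¹⁴ vs 1.82×10⁻¹⁷), a precipitate of Zn(OH)₂ forms.

Yes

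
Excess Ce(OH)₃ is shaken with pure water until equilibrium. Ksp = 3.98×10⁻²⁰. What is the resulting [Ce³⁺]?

Ce(OH)₃(s) ⇌ Ce³⁺(aq) + 3 OH⁻(aq)
Let s be the molar solubility. Then [Ce³⁺] = s and [OH⁻] = 3s.
Ksp = [Ce³⁺][OH⁻]^3 = s · (3s)^3 = 27s^4 = 3.98×10⁻²⁰
s = 6.20×10⁻⁶ mol L⁻¹
[Ce³⁺] = s = 6.20×10⁻⁶ mol L⁻¹

6.20×10⁻⁶ M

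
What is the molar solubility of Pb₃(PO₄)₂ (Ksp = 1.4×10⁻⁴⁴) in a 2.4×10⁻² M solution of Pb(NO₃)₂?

Pb₃(PO₄)₂(s) ⇌ 3 Pb²⁺(aq) + 2 PO₄³⁻(aq)
With Pb²⁺ already at 2.4×10⁻² M and s small, take [Pb²⁺] ≈ 2.4×10⁻² M and [PO₄³⁻] = 2s.
Ksp = [Pb²⁺]^3[PO₄³⁻]^2 = (2.4×10⁻²)^3(2s)^2
(2s)^2 = 1.4×10⁻⁴⁴ / (2.4×10⁻²)^3 = 1.0×10⁻³⁹
s = 1.6×10⁻²⁰ M

1.6×10⁻²⁰ M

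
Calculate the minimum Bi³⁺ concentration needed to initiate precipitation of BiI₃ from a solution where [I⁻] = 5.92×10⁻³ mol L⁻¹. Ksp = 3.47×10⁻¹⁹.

1.67×10⁻¹² M

Each salt precipitates once Q = Ksp for that salt.
BiI₃(s) ⇌ Bi³⁺(aq) + 3 I⁻(aq)
Ksp = [Bi³⁺][I⁻]^3 = [Bi³⁺](5.92×10⁻³)^3
[Bi³⁺] = 3.47×10⁻¹⁹ / (5.92×10⁻³)^3 = 1.67×10⁻¹²
[Bi³⁺] = 1.67×10⁻¹² mol L⁻¹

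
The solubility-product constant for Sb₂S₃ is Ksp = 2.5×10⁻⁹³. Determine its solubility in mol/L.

Sb₂S₃(s) ⇌ 2 Sb³⁺(aq) + 3 S²⁻(aq)
For each mole of Sb₂S₃ that dissolves per liter, [Sb³⁺] = 2s and [S²⁻] = 3s; let s denote this solubility.
Ksp = [Sb³⁺]^2[S²⁻]^3 = (2s)^2 · (3s)^3 = 108s^5
108s^5 = 2.5×10⁻⁹³  ⇒  s^5 = 2.3×10⁻⁹⁵
s = (2.3×10⁻⁹⁵)^(1/5) = 1.2×10⁻¹⁹ mol/L

1.2×10⁻¹⁹ M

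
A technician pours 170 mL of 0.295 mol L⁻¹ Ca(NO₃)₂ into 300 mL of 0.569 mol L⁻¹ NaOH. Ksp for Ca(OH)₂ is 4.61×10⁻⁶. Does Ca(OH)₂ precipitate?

After mixing, V = 170 mL + 300 mL = 470 mL.
[Ca²⁺] = (0.295)(170)/470 = 0.107 mol L⁻¹
[OH⁻] = (0.569)(300)/470 = 0.363 mol L⁻¹
Q = [Ca²⁺][OH⁻]^2 = 1.41×10⁻²
Q = 1.41×10⁻² > Ksp = 4.61×10⁻⁶, so the solution is supersaturated and Ca(OH)₂ precipitates.

Yes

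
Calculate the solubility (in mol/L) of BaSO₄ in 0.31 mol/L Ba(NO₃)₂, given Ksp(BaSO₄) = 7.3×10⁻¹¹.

2.4×10⁻¹⁰ M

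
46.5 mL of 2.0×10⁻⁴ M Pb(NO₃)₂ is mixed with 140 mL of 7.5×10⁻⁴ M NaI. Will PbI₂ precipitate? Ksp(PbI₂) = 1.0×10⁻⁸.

The combined volume is 186.5 mL.
[Pb²⁺] = (2.0×10⁻⁴)(46.5)/186.5 = 5.0×10⁻⁵ M
[I⁻] = (7.5×10⁻⁴)(140)/186.5 = 5.6×10⁻⁴ M
Q = [Pb²⁺][I⁻]^2 = 1.6×10⁻¹¹
Q < Ksp (1.6×10⁻¹¹ vs 1.0×10⁻⁸); the solution remains unsaturated and no precipitate forms.

No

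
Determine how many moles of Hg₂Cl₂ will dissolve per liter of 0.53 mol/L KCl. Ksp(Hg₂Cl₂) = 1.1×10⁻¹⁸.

3.9×10⁻¹⁸ M

Hg₂Cl₂(s) ⇌ Hg₂²⁺(aq) + 2 Cl⁻(aq)
The solution already contains Cl⁻ at 0.53 mol/L. Let s be the molar solubility of Hg₂Cl₂.
[Cl⁻] ≈ 0.53 mol/L (common ion dominates); [Hg₂²⁺] = s.
Ksp = [Hg₂²⁺][Cl⁻]^2 = s(0.53)^2
s = 1.1×10⁻¹⁸ / (0.53)^2 = 3.9×10⁻¹⁸
s = 3.9×10⁻¹⁸ mol/L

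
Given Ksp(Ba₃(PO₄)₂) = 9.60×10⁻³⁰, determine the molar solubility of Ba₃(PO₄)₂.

Ba₃(PO₄)₂(s) ⇌ 3 Ba²⁺(aq) + 2 PO₄³⁻(aq)
For each mole of Ba₃(PO₄)₂ that dissolves per liter, [Ba²⁺] = 3s and [PO₄³⁻] = 2s; let s denote this solubility.
Ksp = [Ba²⁺]^3[PO₄³⁻]^2 = (3s)^3 · (2s)^2 = 108s^5
108s^5 = 9.60×10⁻³⁰  ⇒  s^5 = 8.89×10⁻³²
Taking the 5th root, s = 6.16×10⁻⁷ M.

6.16×10⁻⁷ M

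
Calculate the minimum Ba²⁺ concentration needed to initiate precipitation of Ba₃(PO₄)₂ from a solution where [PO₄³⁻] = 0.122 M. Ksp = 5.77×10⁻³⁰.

Each salt precipitates once Q = Ksp for that salt.
Ba₃(PO₄)₂(s) ⇌ 3 Ba²⁺(aq) + 2 PO₄³⁻(aq)
Ksp = [Ba²⁺]^3[PO₄³⁻]^2 = [Ba²⁺]^3(0.122)^2
[Ba²⁺]^3 = 5.77×10⁻³⁰ / (0.122)^2 = 3.88×10⁻²⁸
[Ba²⁺] = 7.29×10⁻¹⁰ M

7.29×10⁻¹⁰ M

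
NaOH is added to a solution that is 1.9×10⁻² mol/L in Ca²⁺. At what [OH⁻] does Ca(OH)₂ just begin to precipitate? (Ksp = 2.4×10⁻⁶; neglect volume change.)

The threshold for precipitation is Q = Ksp.
Ca(OH)₂(s) ⇌ Ca²⁺(aq) + 2 OH⁻(aq)
Ksp = [Ca²⁺][OH⁻]^2 = [OH⁻]^2(1.9×10⁻²)
[OH⁻]^2 = 2.4×10⁻⁶ / (1.9×10⁻²) = 1.3×10⁻⁴
[OH⁻] = 1.1×10⁻² mol/L

1.1×10⁻² M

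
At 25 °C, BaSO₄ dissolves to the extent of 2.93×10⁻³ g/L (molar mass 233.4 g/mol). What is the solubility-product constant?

Ksp = 1.58×10⁻¹⁰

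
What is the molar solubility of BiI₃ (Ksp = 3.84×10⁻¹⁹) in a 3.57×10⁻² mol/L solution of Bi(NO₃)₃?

7.36×10⁻⁷ M

BiI₃(s) ⇌ Bi³⁺(aq) + 3 I⁻(aq)
The solution already contains Bi³⁺ at 3.57×10⁻² mol/L. Let s be the molar solubility of BiI₃.
[Bi³⁺] ≈ 3.57×10⁻² mol/L (common ion dominates); [I⁻] = 3s.
Ksp = [Bi³⁺][I⁻]^3 = (3.57×10⁻²)(3s)^3
(3s)^3 = 3.84×10⁻¹⁹ / (3.57×10⁻²) = 1.08×10⁻¹⁷
s = 7.36×10⁻⁷ mol/L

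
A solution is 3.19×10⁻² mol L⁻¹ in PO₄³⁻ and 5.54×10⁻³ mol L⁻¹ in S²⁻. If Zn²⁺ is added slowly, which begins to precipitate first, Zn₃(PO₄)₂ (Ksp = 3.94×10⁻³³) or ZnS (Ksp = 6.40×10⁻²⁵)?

ZnS

Precipitation begins when Q = Ksp.
For Zn₃(PO₄)₂: [Zn²⁺] = (Ksp/[PO₄³⁻]^2)^(1/3) = 1.57×10⁻¹⁰ mol L⁻¹
For ZnS: [Zn²⁺] = (Ksp/[S²⁻]) = 1.16×10⁻²² mol L⁻¹
ZnS requires the lower [Zn²⁺], so it precipitates first.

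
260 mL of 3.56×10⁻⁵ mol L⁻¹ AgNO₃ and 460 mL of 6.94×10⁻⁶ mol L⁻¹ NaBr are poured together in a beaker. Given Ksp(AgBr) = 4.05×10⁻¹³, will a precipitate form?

After mixing, V = 260 mL + 460 mL = 720 mL.
[Ag⁺] = (3.56×10⁻⁵)(260)/720 = 1.29×10⁻⁵ mol L⁻¹
[Br⁻] = (6.94×10⁻⁶)(460)/720 = 4.43×10⁻⁶ mol L⁻¹
Q = [Ag⁺][Br⁻] = 5.70×10⁻¹¹
Q = 5.70×10⁻¹¹ > Ksp = 4.05×10⁻¹³, so the solution is supersaturated and AgBr precipitates.

Yes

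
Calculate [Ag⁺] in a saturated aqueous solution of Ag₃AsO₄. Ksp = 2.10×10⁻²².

Ag₃AsO₄(s) ⇌ 3 Ag⁺(aq) + AsO₄³⁻(aq)
If s mol/L of Ag₃AsO₄ dissolves, [Ag⁺] = 3s and [AsO₄³⁻] = s.
Ksp = [Ag⁺]^3[AsO₄³⁻] = (3s)^3 · s = 27s^4 = 2.10×10⁻²²
s = 1.67×10⁻⁶ M
[Ag⁺] = 3s = 5.01×10⁻⁶ M

5.01×10⁻⁶ M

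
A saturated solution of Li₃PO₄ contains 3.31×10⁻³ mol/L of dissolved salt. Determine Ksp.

Ksp = 3.24×10⁻⁹

Li₃PO₄(s) ⇌ 3 Li⁺(aq) + PO₄³⁻(aq)
Let s be the molar solubility. Then [Li⁺] = 3s and [PO₄³⁻] = s.
Ksp = [Li⁺]^3[PO₄³⁻] = (3s)^3 · s = 27s^4
Ksp = 27 × (3.31×10⁻³)^4 = 3.24×10⁻⁹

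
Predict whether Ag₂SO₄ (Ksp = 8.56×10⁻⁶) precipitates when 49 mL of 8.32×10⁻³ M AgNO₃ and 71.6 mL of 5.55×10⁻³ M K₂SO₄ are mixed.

Total volume after mixing = 49 + 71.6 = 120.6 mL.
[Ag⁺] = (8.32×10⁻³)(49)/120.6 = 3.38×10⁻³ M
[SO₄²⁻] = (5.55×10⁻³)(71.6)/120.6 = 3.30×10⁻³ M
Q = [Ag⁺]^2[SO₄²⁻] = 3.77×10⁻⁸
Since Q (3.77×10⁻⁸) is less than Ksp (8.56×10⁻⁶), no Ag₂SO₄ precipitates.

No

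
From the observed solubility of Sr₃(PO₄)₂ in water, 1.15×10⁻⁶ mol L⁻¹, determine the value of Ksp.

Ksp = 2.17×10⁻²⁸

Sr₃(PO₄)₂(s) ⇌ 3 Sr²⁺(aq) + 2 PO₄³⁻(aq)
With molar solubility s: [Sr²⁺] = 3s, [PO₄³⁻] = 2s.
Ksp = [Sr²⁺]^3[PO₄³⁻]^2 = (3s)^3 · (2s)^2 = 108s^5
Ksp = 108 × (1.15×10⁻⁶)^5 = 2.17×10⁻²⁸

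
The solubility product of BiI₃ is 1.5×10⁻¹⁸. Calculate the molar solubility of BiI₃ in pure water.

BiI₃(s) ⇌ Bi³⁺(aq) + 3 I⁻(aq)
Let s be the molar solubility. Then [Bi³⁺] = s and [I⁻] = 3s.
Ksp = [Bi³⁺][I⁻]^3 = s · (3s)^3 = 27s^4
27s^4 = 1.5×10⁻¹⁸  ⇒  s^4 = 5.6×10⁻²⁰
s = 1.5×10⁻⁵ M

1.5×10⁻⁵ M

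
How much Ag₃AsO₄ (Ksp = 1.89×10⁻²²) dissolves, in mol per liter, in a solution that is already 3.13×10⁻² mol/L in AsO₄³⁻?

Ag₃AsO₄(s) ⇌ 3 Ag⁺(aq) + AsO₄³⁻(aq)
With AsO₄³⁻ already at 3.13×10⁻² mol/L and s small, take [AsO₄³⁻] ≈ 3.13×10⁻² mol/L and [Ag⁺] = 3s.
Ksp = [Ag⁺]^3[AsO₄³⁻] = (3s)^3(3.13×10⁻²)
(3s)^3 = 1.89×10⁻²² / (3.13×10⁻²) = 6.04×10⁻²¹
s = 6.07×10⁻⁸ mol/L

6.07×10⁻⁸ M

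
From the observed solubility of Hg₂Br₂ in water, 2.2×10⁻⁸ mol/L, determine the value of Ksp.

Ksp = 4.3×10⁻²³

Hg₂Br₂(s) ⇌ Hg₂²⁺(aq) + 2 Br⁻(aq)
Call the molar solubility s, so that [Hg₂²⁺] = s and [Br⁻] = 2s.
Ksp = [Hg₂²⁺][Br⁻]^2 = s · (2s)^2 = 4s^3
Ksp = 4 × (2.2×10⁻⁸)^3 = 4.3×10⁻²³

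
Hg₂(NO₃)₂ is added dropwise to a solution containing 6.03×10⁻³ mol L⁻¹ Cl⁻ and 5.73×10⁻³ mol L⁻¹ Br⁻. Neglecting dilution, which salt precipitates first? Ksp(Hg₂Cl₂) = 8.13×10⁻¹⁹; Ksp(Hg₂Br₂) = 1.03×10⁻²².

Each salt precipitates once Q = Ksp for that salt.
For Hg₂Cl₂: [Hg₂²⁺] = (Ksp/[Cl⁻]^2) = 2.24×10⁻¹⁴ mol L⁻¹
For Hg₂Br₂: [Hg₂²⁺] = (Ksp/[Br⁻]^2) = 3.14×10⁻¹⁸ mol L⁻¹
The smaller threshold [Hg₂²⁺] is reached first, so Hg₂Br₂ precipitates first.

Hg₂Br₂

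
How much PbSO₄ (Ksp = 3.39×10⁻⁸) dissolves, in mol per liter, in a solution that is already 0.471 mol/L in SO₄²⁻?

7.20×10⁻⁸ M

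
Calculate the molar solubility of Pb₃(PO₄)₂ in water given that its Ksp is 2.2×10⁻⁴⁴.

7.3×10⁻¹⁰ M

Pb₃(PO₄)₂(s) ⇌ 3 Pb²⁺(aq) + 2 PO₄³⁻(aq)
Let s be the molar solubility. Then [Pb²⁺] = 3s and [PO₄³⁻] = 2s.
Ksp = [Pb²⁺]^3[PO₄³⁻]^2 = (3s)^3 · (2s)^2 = 108s^5
108s^5 = 2.2×10⁻⁴⁴  ⇒  s^5 = 2.0×10⁻⁴⁶
s = 7.3×10⁻¹⁰ M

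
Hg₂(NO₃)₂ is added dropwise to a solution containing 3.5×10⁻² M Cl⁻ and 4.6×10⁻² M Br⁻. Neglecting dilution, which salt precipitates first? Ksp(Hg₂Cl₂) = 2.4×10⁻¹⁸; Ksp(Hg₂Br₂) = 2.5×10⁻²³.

Hg₂Br₂

A salt starts to precipitate once the ion product Q reaches its Ksp.
For Hg₂Cl₂: [Hg₂²⁺] = (Ksp/[Cl⁻]^2) = 2.0×10⁻¹⁵ M
For Hg₂Br₂: [Hg₂²⁺] = (Ksp/[Br⁻]^2) = 1.2×10⁻²⁰ M
Since Hg₂Br₂ needs less Hg₂²⁺ to reach saturation, it precipitates first.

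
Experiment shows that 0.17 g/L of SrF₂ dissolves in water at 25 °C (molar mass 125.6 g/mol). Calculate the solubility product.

Ksp = 9.9×10⁻⁹

Convert to molarity: s = 0.17 / 125.6 = 1.354×10⁻³ mol/L
SrF₂(s) ⇌ Sr²⁺(aq) + 2 F⁻(aq)
If s mol/L of SrF₂ dissolves, [Sr²⁺] = s and [F⁻] = 2s.
Ksp = [Sr²⁺][F⁻]^2 = s · (2s)^2 = 4s^3
Ksp = 4 × (1.354×10⁻³)^3 = 9.9×10⁻⁹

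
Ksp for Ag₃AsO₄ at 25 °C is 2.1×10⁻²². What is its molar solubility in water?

1.7×10⁻⁶ M

Ag₃AsO₄(s) ⇌ 3 Ag⁺(aq) + AsO₄³⁻(aq)
If s mol/L of Ag₃AsO₄ dissolves, [Ag⁺] = 3s and [AsO₄³⁻] = s.
Ksp = [Ag⁺]^3[AsO₄³⁻] = (3s)^3 · s = 27s^4
27s^4 = 2.1×10⁻²²  ⇒  s^4 = 7.8×10⁻²⁴
s = 1.7×10⁻⁶ M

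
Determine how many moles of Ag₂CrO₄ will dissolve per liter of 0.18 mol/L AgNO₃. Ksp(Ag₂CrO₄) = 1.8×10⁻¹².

5.6×10⁻¹¹ M

Ag₂CrO₄(s) ⇌ 2 Ag⁺(aq) + CrO₄²⁻(aq)
With Ag⁺ already at 0.18 mol/L and s small, take [Ag⁺] ≈ 0.18 mol/L and [CrO₄²⁻] = s.
Ksp = [Ag⁺]^2[CrO₄²⁻] = (0.18)^2s
s = 1.8×10⁻¹² / (0.18)^2 = 5.6×10⁻¹¹
s = 5.6×10⁻¹¹ mol/L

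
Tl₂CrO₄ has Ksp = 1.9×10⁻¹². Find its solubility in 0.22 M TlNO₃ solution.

Tl₂CrO₄(s) ⇌ 2 Tl⁺(aq) + CrO₄²⁻(aq)
With Tl⁺ already at 0.22 M and s small, take [Tl⁺] ≈ 0.22 M and [CrO₄²⁻] = s.
Ksp = [Tl⁺]^2[CrO₄²⁻] = (0.22)^2s
s = 1.9×10⁻¹² / (0.22)^2 = 3.9×10⁻¹¹
s = 3.9×10⁻¹¹ M

3.9×10⁻¹¹ M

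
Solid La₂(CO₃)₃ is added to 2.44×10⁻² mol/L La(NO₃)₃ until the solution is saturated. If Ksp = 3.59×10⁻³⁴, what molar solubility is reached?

2.82×10⁻¹¹ M

La₂(CO₃)₃(s) ⇌ 2 La³⁺(aq) + 3 CO₃²⁻(aq)
Let s be the solubility of La₂(CO₃)₃ here. The common ion gives [La³⁺] ≈ 2.44×10⁻² mol/L, and [CO₃²⁻] = 3s.
Ksp = [La³⁺]^2[CO₃²⁻]^3 = (2.44×10⁻²)^2(3s)^3
(3s)^3 = 3.59×10⁻³⁴ / (2.44×10⁻²)^2 = 6.03×10⁻³¹
s = 2.82×10⁻¹¹ mol/L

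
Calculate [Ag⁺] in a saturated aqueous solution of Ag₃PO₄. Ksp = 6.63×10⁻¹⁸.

6.68×10⁻⁵ M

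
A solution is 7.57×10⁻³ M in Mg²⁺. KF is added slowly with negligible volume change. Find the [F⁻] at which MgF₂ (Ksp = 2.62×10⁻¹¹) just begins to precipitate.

5.88×10⁻⁵ M

A salt starts to precipitate once the ion product Q reaches its Ksp.
MgF₂(s) ⇌ Mg²⁺(aq) + 2 F⁻(aq)
Ksp = [Mg²⁺][F⁻]^2 = [F⁻]^2(7.57×10⁻³)
[F⁻]^2 = 2.62×10⁻¹¹ / (7.57×10⁻³) = 3.46×10⁻⁹
[F⁻] = 5.88×10⁻⁵ M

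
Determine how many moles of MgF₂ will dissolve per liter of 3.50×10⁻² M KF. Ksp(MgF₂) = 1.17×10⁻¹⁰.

MgF₂(s) ⇌ Mg²⁺(aq) + 2 F⁻(aq)
Let s be the solubility of MgF₂ here. The common ion gives [F⁻] ≈ 3.50×10⁻² M, and [Mg²⁺] = s.
Ksp = [Mg²⁺][F⁻]^2 = s(3.50×10⁻²)^2
s = 1.17×10⁻¹⁰ / (3.50×10⁻²)^2 = 9.55×10⁻⁸
s = 9.55×10⁻⁸ M

9.55×10⁻⁸ M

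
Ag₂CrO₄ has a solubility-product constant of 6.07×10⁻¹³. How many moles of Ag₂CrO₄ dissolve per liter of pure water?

Ag₂CrO₄(s) ⇌ 2 Ag⁺(aq) + CrO₄²⁻(aq)
If s mol/L of Ag₂CrO₄ dissolves, [Ag⁺] = 2s and [CrO₄²⁻] = s.
Ksp = [Ag⁺]^2[CrO₄²⁻] = (2s)^2 · s = 4s^3
4s^3 = 6.07×10⁻¹³  ⇒  s^3 = 1.52×10⁻¹³
Taking the 3rd root, s = 5.33×10⁻⁵ mol L⁻¹.

5.33×10⁻⁵ M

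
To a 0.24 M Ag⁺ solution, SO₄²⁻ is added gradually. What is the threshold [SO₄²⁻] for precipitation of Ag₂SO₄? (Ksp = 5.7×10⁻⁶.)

Precipitation of each salt begins when its ion product equals Ksp.
Ag₂SO₄(s) ⇌ 2 Ag⁺(aq) + SO₄²⁻(aq)
Ksp = [Ag⁺]^2[SO₄²⁻] = [SO₄²⁻](0.24)^2
[SO₄²⁻] = 5.7×10⁻⁶ / (0.24)^2 = 9.9×10⁻⁵
[SO₄²⁻] = 9.9×10⁻⁵ M

9.9×10⁻⁵ M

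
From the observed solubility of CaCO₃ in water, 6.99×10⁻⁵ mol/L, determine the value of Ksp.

CaCO₃(s) ⇌ Ca²⁺(aq) + CO₃²⁻(aq)
With molar solubility s: [Ca²⁺] = s, [CO₃²⁻] = s.
Ksp = [Ca²⁺][CO₃²⁻] = s · s = s^2
Ksp = (6.99×10⁻⁵)^2 = 4.89×10⁻⁹

Ksp = 4.89×10⁻⁹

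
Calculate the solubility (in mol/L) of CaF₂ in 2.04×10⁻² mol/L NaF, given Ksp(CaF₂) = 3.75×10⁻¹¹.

9.01×10⁻⁸ M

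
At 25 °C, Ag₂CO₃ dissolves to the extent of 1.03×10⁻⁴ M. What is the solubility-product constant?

Ag₂CO₃(s) ⇌ 2 Ag⁺(aq) + CO₃²⁻(aq)
Call the molar solubility s, so that [Ag⁺] = 2s and [CO₃²⁻] = s.
Ksp = [Ag⁺]^2[CO₃²⁻] = (2s)^2 · s = 4s^3
Ksp = 4 × (1.03×10⁻⁴)^3 = 4.37×10⁻¹²

Ksp = 4.37×10⁻¹²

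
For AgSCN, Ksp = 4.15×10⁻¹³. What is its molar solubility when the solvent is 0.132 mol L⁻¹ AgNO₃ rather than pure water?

AgSCN(s) ⇌ Ag⁺(aq) + SCN⁻(aq)
With Ag⁺ already at 0.132 mol L⁻¹ and s small, take [Ag⁺] ≈ 0.132 mol L⁻¹ and [SCN⁻] = s.
Ksp = [Ag⁺][SCN⁻] = (0.132)s
s = 4.15×10⁻¹³ / (0.132) = 3.14×10⁻¹²
s = 3.14×10⁻¹² mol L⁻¹

3.14×10⁻¹² M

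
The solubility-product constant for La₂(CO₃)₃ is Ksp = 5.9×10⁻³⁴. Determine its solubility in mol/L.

8.9×10⁻⁸ M

La₂(CO₃)₃(s) ⇌ 2 La³⁺(aq) + 3 CO₃²⁻(aq)
Call the molar solubility s, so that [La³⁺] = 2s and [CO₃²⁻] = 3s.
Ksp = [La³⁺]^2[CO₃²⁻]^3 = (2s)^2 · (3s)^3 = 108s^5
108s^5 = 5.9×10⁻³⁴  ⇒  s^5 = 5.5×10⁻³⁶
Taking the 5th root, s = 8.9×10⁻⁸ mol L⁻¹.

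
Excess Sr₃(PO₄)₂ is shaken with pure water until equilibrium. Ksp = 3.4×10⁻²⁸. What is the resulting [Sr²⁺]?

Sr₃(PO₄)₂(s) ⇌ 3 Sr²⁺(aq) + 2 PO₄³⁻(aq)
With molar solubility s: [Sr²⁺] = 3s, [PO₄³⁻] = 2s.
Ksp = [Sr²⁺]^3[PO₄³⁻]^2 = (3s)^3 · (2s)^2 = 108s^5 = 3.4×10⁻²⁸
s = 1.3×10⁻⁶ M
[Sr²⁺] = 3s = 3.8×10⁻⁶ M

3.8×10⁻⁶ M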